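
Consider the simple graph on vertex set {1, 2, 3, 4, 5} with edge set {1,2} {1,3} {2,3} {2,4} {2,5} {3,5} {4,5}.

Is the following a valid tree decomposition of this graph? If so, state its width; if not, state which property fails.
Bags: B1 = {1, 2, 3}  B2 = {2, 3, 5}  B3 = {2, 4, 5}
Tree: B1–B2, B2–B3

Vertex coverage: the bags together contain {1, 2, 3, 4, 5}, the full vertex set. Edge coverage: each edge of G has both endpoints in at least one bag. Running intersection: for every vertex, the bags containing it form a connected subtree. All three properties hold, so this is a valid tree decomposition of width max|bag| − 1 = 2, and hence tw(G) ≤ 2.

Yes; width 2.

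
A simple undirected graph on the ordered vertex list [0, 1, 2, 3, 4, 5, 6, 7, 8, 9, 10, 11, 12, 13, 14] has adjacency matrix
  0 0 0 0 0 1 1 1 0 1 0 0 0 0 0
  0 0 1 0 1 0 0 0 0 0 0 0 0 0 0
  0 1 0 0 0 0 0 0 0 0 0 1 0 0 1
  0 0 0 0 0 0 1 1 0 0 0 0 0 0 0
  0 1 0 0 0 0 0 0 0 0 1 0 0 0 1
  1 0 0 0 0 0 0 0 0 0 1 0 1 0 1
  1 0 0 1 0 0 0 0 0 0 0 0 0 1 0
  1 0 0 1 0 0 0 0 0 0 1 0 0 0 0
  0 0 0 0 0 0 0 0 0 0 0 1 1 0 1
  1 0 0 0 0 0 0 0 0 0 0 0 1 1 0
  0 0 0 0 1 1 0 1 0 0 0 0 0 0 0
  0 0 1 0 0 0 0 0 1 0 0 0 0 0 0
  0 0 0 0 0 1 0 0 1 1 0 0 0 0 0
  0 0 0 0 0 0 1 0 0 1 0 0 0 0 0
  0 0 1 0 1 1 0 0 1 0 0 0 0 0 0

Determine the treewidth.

A width-3 tree decomposition is:
Bags: B1 = {1, 2, 4, 11}  B2 = {2, 4, 11, 14}  B3 = {4, 8, 11, 14}  B4 = {4, 8, 10, 14}  B5 = {5, 8, 10, 14}  B6 = {5, 8, 10, 12}  B7 = {5, 7, 10, 12}  B8 = {0, 5, 7, 12}  B9 = {0, 7, 9, 12}  B10 = {0, 3, 7, 9}  B11 = {0, 3, 6, 9}  B12 = {3, 6, 9, 13}
Tree: B1–B2, B2–B3, B3–B4, B4–B5, B5–B6, B6–B7, B7–B8, B8–B9, B9–B10, B10–B11, B11–B12
The largest bag has 4 vertices, giving width 3; this decomposition certifies tw(G) ≤ 3. For the lower bound: the 4 vertex sets {1,2,11}, {4}, {14}, {5,8,10,12} are disjoint, each induces a connected subgraph, and every pair is joined by at least one edge of G. Contracting each set to a single vertex therefore yields K_{4} as a minor, and since treewidth is minor-monotone, tw(G) ≥ tw(K_{4}) = 3. Hence tw(G) = 3 exactly.

3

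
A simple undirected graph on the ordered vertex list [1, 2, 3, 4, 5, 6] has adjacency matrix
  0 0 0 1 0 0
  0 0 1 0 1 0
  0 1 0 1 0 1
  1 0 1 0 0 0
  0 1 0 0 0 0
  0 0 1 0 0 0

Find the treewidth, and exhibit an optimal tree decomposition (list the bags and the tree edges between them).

Treewidth 1.
One optimal decomposition is:
Bags: B1 = {1, 4}  B2 = {3, 4}  B3 = {3, 6}  B4 = {2, 3}  B5 = {2, 5}
Tree: B1–B2, B2–B3, B2–B4, B4–B5

Each bag holds 2 vertices, so the decomposition has width 1, which upper-bounds the treewidth. Any graph with an edge has treewidth ≥ 1, and G has the edge 1–4. Combining the bounds, tw(G) = 1.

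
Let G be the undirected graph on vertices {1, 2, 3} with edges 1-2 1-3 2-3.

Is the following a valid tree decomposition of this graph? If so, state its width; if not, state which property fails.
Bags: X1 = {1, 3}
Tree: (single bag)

A tree decomposition must satisfy three properties: every vertex lies in some bag; for every edge, both endpoints lie together in some bag; and for every vertex, the bags containing it form a connected subtree. Here vertex 2 appears in no bag, so the decomposition is invalid.

No — vertex 2 appears in no bag.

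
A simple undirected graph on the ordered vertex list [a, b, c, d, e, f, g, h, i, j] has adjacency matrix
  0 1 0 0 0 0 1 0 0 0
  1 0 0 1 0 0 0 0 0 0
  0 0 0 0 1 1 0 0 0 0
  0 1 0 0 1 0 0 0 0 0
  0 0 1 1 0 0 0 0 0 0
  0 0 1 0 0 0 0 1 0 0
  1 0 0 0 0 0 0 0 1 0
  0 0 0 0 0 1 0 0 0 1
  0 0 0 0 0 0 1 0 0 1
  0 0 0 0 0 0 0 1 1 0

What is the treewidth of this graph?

A width-2 tree decomposition is:
Bags: B1 = {a, b, d}  B2 = {a, d, g}  B3 = {d, g, i}  B4 = {d, i, j}  B5 = {d, h, j}  B6 = {d, f, h}  B7 = {c, d, f}  B8 = {c, d, e}
Tree: B1–B2, B2–B3, B3–B4, B4–B5, B5–B6, B6–B7, B7–B8
The largest bag has 3 vertices, giving width 2; this decomposition certifies tw(G) ≤ 2. For the lower bound, G contains the cycle d–b–a–g–i–j–h–f–c–e–d, so G is not a forest; only forests have treewidth ≤ 1, hence tw(G) ≥ 2. Therefore the treewidth is 2.

2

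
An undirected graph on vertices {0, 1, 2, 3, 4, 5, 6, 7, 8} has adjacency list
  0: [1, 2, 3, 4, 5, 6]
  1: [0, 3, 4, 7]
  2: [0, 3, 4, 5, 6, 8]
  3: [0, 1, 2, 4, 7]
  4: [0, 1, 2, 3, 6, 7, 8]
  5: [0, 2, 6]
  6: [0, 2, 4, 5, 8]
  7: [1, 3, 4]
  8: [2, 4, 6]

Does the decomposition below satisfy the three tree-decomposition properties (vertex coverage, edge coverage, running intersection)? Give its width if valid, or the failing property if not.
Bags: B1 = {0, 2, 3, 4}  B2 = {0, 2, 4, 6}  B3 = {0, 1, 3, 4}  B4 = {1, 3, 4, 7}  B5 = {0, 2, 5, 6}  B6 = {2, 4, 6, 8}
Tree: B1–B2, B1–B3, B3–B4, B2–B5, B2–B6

Yes; width 3.

Vertex coverage: the bags together contain {0, 1, 2, 3, 4, 5, 6, 7, 8}, the full vertex set. Edge coverage: each edge of G has both endpoints in at least one bag. Running intersection: for every vertex, the bags containing it form a connected subtree. All three properties hold, so this is a valid tree decomposition of width max|bag| − 1 = 3, and hence tw(G) ≤ 3.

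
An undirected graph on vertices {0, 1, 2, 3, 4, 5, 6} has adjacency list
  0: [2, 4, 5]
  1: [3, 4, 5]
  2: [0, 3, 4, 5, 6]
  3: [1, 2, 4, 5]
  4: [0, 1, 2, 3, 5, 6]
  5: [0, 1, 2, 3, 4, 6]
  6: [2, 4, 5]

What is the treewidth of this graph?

A width-3 tree decomposition is:
Bags: B1 = {1, 3, 4, 5}  B2 = {2, 3, 4, 5}  B3 = {2, 4, 5, 6}  B4 = {0, 2, 4, 5}
Tree: B1–B2, B2–B3, B2–B4
Every bag has size at most 4, so the width is 4 − 1 = 3 and tw(G) ≤ 3. Conversely, {1, 3, 4, 5} is a clique of size 4, and the vertices of any clique must share a bag in every tree decomposition; so some bag has ≥ 4 vertices and tw(G) ≥ 3. The upper and lower bounds meet at 3, so that is the treewidth.

3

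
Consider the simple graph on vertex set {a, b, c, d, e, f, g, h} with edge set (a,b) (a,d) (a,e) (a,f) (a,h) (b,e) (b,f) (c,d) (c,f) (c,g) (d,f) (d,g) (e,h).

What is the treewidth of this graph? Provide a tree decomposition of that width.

Treewidth 2.
Bags: B1 = {a, b, e}  B2 = {a, b, f}  B3 = {a, d, f}  B4 = {c, d, f}  B5 = {a, e, h}  B6 = {c, d, g}
Tree: B1–B2, B2–B3, B3–B4, B1–B5, B4–B6

Each bag holds 3 vertices, so the decomposition has width 2, which upper-bounds the treewidth. Conversely, {c, d, g} is a clique of size 3, and the vertices of any clique must share a bag in every tree decomposition; so some bag has ≥ 3 vertices and tw(G) ≥ 2. Combining the bounds, tw(G) = 2.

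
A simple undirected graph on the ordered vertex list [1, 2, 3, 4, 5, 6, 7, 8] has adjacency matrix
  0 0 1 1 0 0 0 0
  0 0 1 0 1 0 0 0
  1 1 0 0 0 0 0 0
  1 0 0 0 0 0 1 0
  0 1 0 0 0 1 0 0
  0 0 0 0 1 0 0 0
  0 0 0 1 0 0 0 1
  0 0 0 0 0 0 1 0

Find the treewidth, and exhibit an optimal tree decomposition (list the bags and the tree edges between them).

The largest bag has 2 vertices, giving width 1; this decomposition certifies tw(G) ≤ 1. G has an edge, so its treewidth is at least 1. Combining the bounds, tw(G) = 1.

Treewidth 1.
One such decomposition:
Bags: B1 = {7, 8}  B2 = {4, 7}  B3 = {1, 4}  B4 = {1, 3}  B5 = {2, 3}  B6 = {2, 5}  B7 = {5, 6}
Tree: B1–B2, B2–B3, B3–B4, B4–B5, B5–B6, B6–B7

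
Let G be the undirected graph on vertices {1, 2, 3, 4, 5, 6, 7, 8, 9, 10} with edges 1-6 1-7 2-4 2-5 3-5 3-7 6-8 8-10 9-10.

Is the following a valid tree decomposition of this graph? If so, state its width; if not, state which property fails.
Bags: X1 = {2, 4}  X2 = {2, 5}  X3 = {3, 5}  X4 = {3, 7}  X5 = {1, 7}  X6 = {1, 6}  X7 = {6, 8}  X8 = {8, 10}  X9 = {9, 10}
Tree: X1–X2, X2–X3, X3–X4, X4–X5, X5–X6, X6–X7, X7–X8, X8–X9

Yes; width 1.

Vertex coverage: the bags together contain {1, 2, 3, 4, 5, 6, 7, 8, 9, 10}, the full vertex set. Edge coverage: each edge of G has both endpoints in at least one bag. Running intersection: for every vertex, the bags containing it form a connected subtree. All three properties hold, so this is a valid tree decomposition of width max|bag| − 1 = 1, and hence tw(G) ≤ 1.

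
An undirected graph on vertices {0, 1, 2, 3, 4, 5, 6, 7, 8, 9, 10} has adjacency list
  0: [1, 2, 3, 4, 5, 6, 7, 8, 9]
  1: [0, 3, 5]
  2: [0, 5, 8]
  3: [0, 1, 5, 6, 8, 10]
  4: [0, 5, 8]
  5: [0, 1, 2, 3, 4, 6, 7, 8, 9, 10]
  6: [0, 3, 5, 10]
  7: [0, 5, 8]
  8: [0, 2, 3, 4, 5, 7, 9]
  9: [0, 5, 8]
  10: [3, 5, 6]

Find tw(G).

A width-3 tree decomposition is:
Bags: B1 = {0, 1, 3, 5}  B2 = {0, 3, 5, 6}  B3 = {0, 3, 5, 8}  B4 = {0, 5, 7, 8}  B5 = {3, 5, 6, 10}  B6 = {0, 5, 8, 9}  B7 = {0, 2, 5, 8}  B8 = {0, 4, 5, 8}
Tree: B1–B2, B2–B3, B3–B4, B2–B5, B3–B6, B3–B7, B6–B8
Every bag has size at most 4, so the width is 4 − 1 = 3 and tw(G) ≤ 3. Conversely, {0, 2, 5, 8} is a clique of size 4, and the vertices of any clique must share a bag in every tree decomposition; so some bag has ≥ 4 vertices and tw(G) ≥ 3. The upper and lower bounds meet at 3, so that is the treewidth.

3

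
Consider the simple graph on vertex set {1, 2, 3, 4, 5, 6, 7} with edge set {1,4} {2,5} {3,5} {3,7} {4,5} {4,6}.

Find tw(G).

1

A width-1 tree decomposition is:
Bags: B1 = {2, 5}  B2 = {3, 5}  B3 = {4, 5}  B4 = {4, 6}  B5 = {3, 7}  B6 = {1, 4}
Tree: B1–B2, B1–B3, B3–B4, B2–B5, B3–B6
Each bag holds 2 vertices, so the decomposition has width 1, which upper-bounds the treewidth. Since G has at least one edge (e.g. 2–5), it is not an edgeless graph, so tw(G) ≥ 1. The upper and lower bounds meet at 1, so that is the treewidth.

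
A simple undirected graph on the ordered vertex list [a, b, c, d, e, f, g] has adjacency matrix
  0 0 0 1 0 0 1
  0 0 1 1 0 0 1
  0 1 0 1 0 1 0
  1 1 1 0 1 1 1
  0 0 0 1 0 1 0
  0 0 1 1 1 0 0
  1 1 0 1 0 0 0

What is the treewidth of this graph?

2

A width-2 tree decomposition is:
Bags: B1 = {c, d, f}  B2 = {b, c, d}  B3 = {d, e, f}  B4 = {b, d, g}  B5 = {a, d, g}
Tree: B1–B2, B1–B3, B2–B4, B4–B5
Each bag holds 3 vertices, so the decomposition has width 2, which upper-bounds the treewidth. On the other hand G contains the 3-clique {a, d, g}. A clique must lie in a single bag of any decomposition, so no decomposition can have width below 2. The upper and lower bounds meet at 2, so that is the treewidth.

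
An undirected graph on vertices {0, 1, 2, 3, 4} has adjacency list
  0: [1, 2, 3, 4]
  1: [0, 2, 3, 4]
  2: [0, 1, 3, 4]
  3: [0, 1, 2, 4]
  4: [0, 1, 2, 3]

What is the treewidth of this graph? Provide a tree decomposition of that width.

A single bag containing all 5 vertices is trivially a valid decomposition of width 4. Conversely, {0, 1, 2, 3, 4} is a clique of size 5, and the vertices of any clique must share a bag in every tree decomposition; so some bag has ≥ 5 vertices and tw(G) ≥ 4. The upper and lower bounds meet at 4, so that is the treewidth.

Treewidth 4.
One optimal decomposition is:
Bags: B1 = {0, 1, 2, 3, 4}
Tree: (single bag)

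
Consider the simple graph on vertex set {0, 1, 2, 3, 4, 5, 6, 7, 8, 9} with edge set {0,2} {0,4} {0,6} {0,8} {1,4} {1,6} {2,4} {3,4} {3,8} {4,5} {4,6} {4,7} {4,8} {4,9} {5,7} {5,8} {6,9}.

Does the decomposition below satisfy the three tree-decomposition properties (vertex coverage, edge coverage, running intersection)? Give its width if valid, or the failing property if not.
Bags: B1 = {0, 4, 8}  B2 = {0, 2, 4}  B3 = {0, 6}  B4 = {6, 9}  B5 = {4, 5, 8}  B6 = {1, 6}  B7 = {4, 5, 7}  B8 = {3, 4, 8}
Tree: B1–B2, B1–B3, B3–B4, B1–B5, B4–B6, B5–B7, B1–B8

No — edge (4,6) lies in no bag.

A tree decomposition must satisfy three properties: every vertex lies in some bag; for every edge, both endpoints lie together in some bag; and for every vertex, the bags containing it form a connected subtree. Here edge (4,6) lies in no bag, so the decomposition is invalid.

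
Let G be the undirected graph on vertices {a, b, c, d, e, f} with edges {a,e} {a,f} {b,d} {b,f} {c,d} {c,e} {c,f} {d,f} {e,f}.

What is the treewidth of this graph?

A width-2 tree decomposition is:
Bags: B1 = {c, e, f}  B2 = {a, e, f}  B3 = {c, d, f}  B4 = {b, d, f}
Tree: B1–B2, B1–B3, B3–B4
Each bag holds 3 vertices, so the decomposition has width 2, which upper-bounds the treewidth. On the other hand G contains the 3-clique {c, d, f}. A clique must lie in a single bag of any decomposition, so no decomposition can have width below 2. Hence tw(G) = 2 exactly.

2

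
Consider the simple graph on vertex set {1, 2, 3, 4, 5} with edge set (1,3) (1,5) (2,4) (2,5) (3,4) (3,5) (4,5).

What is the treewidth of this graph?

2

A width-2 tree decomposition is:
Bags: B1 = {1, 3, 5}  B2 = {3, 4, 5}  B3 = {2, 4, 5}
Tree: B1–B2, B2–B3
The largest bag has 3 vertices, giving width 2; this decomposition certifies tw(G) ≤ 2. Conversely, {2, 4, 5} is a clique of size 3, and the vertices of any clique must share a bag in every tree decomposition; so some bag has ≥ 3 vertices and tw(G) ≥ 2. Therefore the treewidth is 2.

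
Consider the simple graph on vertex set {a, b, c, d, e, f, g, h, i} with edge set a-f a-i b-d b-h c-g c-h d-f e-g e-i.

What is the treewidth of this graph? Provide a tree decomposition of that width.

The largest bag has 3 vertices, giving width 2; this decomposition certifies tw(G) ≤ 2. The edges d–b–h–c–g–e–i–a–f–d form a cycle, so G is not a tree and its treewidth is at least 2. The upper and lower bounds meet at 2, so that is the treewidth.

Treewidth 2.
One optimal decomposition is:
Bags: B1 = {b, d, h}  B2 = {c, d, h}  B3 = {c, d, g}  B4 = {d, e, g}  B5 = {d, e, i}  B6 = {a, d, i}  B7 = {a, d, f}
Tree: B1–B2, B2–B3, B3–B4, B4–B5, B5–B6, B6–B7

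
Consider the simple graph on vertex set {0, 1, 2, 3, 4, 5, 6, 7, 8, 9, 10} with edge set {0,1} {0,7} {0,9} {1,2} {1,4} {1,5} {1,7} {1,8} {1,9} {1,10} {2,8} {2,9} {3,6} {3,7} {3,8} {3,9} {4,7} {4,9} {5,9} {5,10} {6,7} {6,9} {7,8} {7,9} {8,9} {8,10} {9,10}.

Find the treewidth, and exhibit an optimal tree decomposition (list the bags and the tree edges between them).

Each bag holds 4 vertices, so the decomposition has width 3, which upper-bounds the treewidth. On the other hand G contains the 4-clique {1, 2, 8, 9}. A clique must lie in a single bag of any decomposition, so no decomposition can have width below 3. Combining the bounds, tw(G) = 3.

Treewidth 3.
Bags: B1 = {1, 5, 9, 10}  B2 = {1, 8, 9, 10}  B3 = {1, 7, 8, 9}  B4 = {0, 1, 7, 9}  B5 = {3, 7, 8, 9}  B6 = {3, 6, 7, 9}  B7 = {1, 2, 8, 9}  B8 = {1, 4, 7, 9}
Tree: B1–B2, B2–B3, B3–B4, B3–B5, B5–B6, B2–B7, B4–B8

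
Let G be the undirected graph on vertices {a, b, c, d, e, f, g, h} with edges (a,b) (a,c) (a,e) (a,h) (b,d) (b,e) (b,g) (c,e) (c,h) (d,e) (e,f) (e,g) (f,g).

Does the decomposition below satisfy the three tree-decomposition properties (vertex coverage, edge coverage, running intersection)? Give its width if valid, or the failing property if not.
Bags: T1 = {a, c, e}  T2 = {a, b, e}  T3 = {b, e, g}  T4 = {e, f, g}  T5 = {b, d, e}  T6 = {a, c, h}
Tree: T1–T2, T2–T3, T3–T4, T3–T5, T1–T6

Yes; width 2.

Checking the three conditions: (i) the bags cover all of {a, b, c, d, e, f, g, h}; (ii) for each edge, some bag contains both endpoints; (iii) the bags containing any fixed vertex form a subtree. All hold, so the decomposition is valid with width 3 − 1 = 2.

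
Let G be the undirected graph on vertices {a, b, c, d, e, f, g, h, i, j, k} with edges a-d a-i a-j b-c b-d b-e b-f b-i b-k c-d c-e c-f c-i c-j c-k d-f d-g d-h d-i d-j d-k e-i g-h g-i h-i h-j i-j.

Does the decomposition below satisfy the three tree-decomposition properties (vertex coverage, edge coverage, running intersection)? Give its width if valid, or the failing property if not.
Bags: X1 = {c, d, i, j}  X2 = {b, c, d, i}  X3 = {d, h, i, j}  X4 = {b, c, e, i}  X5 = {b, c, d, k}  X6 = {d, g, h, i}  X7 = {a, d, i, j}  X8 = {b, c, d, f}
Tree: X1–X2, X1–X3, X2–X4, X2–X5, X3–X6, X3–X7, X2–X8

Checking the three conditions: (i) the bags cover all of {a, b, c, d, e, f, g, h, i, j, k}; (ii) for each edge, some bag contains both endpoints; (iii) the bags containing any fixed vertex form a subtree. All hold, so the decomposition is valid with width 4 − 1 = 3.

Yes; width 3.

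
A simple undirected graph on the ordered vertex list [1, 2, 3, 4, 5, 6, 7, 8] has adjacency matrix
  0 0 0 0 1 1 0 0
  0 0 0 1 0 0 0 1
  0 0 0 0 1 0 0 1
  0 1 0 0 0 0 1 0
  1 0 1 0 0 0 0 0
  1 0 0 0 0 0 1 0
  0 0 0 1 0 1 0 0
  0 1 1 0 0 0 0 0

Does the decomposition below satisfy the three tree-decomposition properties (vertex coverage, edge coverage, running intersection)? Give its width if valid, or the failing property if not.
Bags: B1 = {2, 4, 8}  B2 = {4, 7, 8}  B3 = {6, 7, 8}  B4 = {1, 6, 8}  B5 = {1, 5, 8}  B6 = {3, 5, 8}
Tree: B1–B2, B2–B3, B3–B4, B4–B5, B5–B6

Vertex coverage: the bags together contain {1, 2, 3, 4, 5, 6, 7, 8}, the full vertex set. Edge coverage: each edge of G has both endpoints in at least one bag. Running intersection: for every vertex, the bags containing it form a connected subtree. All three properties hold, so this is a valid tree decomposition of width max|bag| − 1 = 2, and hence tw(G) ≤ 2.

Yes; width 2.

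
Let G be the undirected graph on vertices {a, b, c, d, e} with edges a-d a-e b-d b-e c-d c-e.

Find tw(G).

A width-2 tree decomposition is:
Bags: B1 = {b, d, e}  B2 = {c, d, e}  B3 = {a, d, e}
Tree: B1–B2, B2–B3
Every bag has size at most 3, so the width is 3 − 1 = 2 and tw(G) ≤ 2. The edges b–d–c–e–b form a cycle, so G is not a tree and its treewidth is at least 2. Hence tw(G) = 2 exactly.

2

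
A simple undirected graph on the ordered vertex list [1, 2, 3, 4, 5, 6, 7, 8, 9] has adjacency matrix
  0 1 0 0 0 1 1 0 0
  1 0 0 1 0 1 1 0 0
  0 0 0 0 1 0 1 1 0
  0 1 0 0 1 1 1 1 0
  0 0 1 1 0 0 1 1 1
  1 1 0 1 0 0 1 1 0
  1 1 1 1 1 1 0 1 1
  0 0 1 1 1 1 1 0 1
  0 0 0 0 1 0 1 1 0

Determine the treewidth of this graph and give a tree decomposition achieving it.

Each bag holds 4 vertices, so the decomposition has width 3, which upper-bounds the treewidth. Conversely, {5, 7, 8, 9} is a clique of size 4, and the vertices of any clique must share a bag in every tree decomposition; so some bag has ≥ 4 vertices and tw(G) ≥ 3. Hence tw(G) = 3 exactly.

Treewidth 3.
One such decomposition:
Bags: B1 = {4, 6, 7, 8}  B2 = {2, 4, 6, 7}  B3 = {4, 5, 7, 8}  B4 = {5, 7, 8, 9}  B5 = {1, 2, 6, 7}  B6 = {3, 5, 7, 8}
Tree: B1–B2, B1–B3, B3–B4, B2–B5, B4–B6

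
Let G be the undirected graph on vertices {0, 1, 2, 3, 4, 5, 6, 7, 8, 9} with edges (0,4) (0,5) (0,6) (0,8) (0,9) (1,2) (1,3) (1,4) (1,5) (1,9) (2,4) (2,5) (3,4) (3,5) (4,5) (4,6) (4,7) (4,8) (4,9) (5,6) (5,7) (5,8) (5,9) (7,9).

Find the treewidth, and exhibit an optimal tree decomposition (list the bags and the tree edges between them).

Treewidth 3.
One optimal decomposition is:
Bags: B1 = {1, 4, 5, 9}  B2 = {1, 2, 4, 5}  B3 = {4, 5, 7, 9}  B4 = {0, 4, 5, 9}  B5 = {0, 4, 5, 6}  B6 = {0, 4, 5, 8}  B7 = {1, 3, 4, 5}
Tree: B1–B2, B1–B3, B1–B4, B4–B5, B5–B6, B1–B7

Each bag holds 4 vertices, so the decomposition has width 3, which upper-bounds the treewidth. On the other hand G contains the 4-clique {0, 4, 5, 8}. A clique must lie in a single bag of any decomposition, so no decomposition can have width below 3. Combining the bounds, tw(G) = 3.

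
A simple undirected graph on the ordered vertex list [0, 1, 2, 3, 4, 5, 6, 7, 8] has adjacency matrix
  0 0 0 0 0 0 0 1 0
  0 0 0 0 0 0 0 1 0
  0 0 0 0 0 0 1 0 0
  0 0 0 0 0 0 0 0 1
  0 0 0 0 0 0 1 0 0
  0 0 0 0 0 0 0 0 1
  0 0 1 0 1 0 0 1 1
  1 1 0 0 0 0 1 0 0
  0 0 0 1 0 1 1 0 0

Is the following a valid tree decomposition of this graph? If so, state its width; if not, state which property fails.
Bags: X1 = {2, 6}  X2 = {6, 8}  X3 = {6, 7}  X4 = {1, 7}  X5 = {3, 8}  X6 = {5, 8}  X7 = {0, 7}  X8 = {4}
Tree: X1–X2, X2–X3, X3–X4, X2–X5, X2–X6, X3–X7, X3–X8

A tree decomposition must satisfy three properties: every vertex lies in some bag; for every edge, both endpoints lie together in some bag; and for every vertex, the bags containing it form a connected subtree. Here edge (6,4) lies in no bag, so the decomposition is invalid.

No — edge (6,4) lies in no bag.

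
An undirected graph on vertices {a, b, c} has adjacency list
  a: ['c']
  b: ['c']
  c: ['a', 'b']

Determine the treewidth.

1

A width-1 tree decomposition is:
Bags: B1 = {b, c}  B2 = {a, c}
Tree: B1–B2
Each bag holds 2 vertices, so the decomposition has width 1, which upper-bounds the treewidth. Since G has at least one edge (e.g. c–b), it is not an edgeless graph, so tw(G) ≥ 1. The upper and lower bounds meet at 1, so that is the treewidth.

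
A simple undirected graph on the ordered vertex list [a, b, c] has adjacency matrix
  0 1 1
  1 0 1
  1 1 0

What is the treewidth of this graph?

2

A width-2 tree decomposition is:
Bags: B1 = {a, b, c}
Tree: (single bag)
With just one bag of size 3, the width is 3 − 1 = 2, so tw(G) ≤ 2. Conversely, {a, b, c} is a clique of size 3, and the vertices of any clique must share a bag in every tree decomposition; so some bag has ≥ 3 vertices and tw(G) ≥ 2. Therefore the treewidth is 2.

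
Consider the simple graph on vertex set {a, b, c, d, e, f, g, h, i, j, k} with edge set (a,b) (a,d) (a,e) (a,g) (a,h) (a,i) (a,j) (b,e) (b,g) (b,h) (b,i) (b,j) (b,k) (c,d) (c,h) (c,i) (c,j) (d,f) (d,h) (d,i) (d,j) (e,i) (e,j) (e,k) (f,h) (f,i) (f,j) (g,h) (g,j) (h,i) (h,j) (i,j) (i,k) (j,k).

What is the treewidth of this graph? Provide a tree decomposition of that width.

Every bag has size at most 5, so the width is 5 − 1 = 4 and tw(G) ≤ 4. For the lower bound, the 5 vertices {a, b, g, h, j} are pairwise adjacent, and any tree decomposition puts a clique entirely inside one bag — forcing width ≥ 4. Combining the bounds, tw(G) = 4.

Treewidth 4.
Bags: B1 = {c, d, h, i, j}  B2 = {d, f, h, i, j}  B3 = {a, d, h, i, j}  B4 = {a, b, h, i, j}  B5 = {a, b, e, i, j}  B6 = {b, e, i, j, k}  B7 = {a, b, g, h, j}
Tree: B1–B2, B1–B3, B3–B4, B4–B5, B5–B6, B4–B7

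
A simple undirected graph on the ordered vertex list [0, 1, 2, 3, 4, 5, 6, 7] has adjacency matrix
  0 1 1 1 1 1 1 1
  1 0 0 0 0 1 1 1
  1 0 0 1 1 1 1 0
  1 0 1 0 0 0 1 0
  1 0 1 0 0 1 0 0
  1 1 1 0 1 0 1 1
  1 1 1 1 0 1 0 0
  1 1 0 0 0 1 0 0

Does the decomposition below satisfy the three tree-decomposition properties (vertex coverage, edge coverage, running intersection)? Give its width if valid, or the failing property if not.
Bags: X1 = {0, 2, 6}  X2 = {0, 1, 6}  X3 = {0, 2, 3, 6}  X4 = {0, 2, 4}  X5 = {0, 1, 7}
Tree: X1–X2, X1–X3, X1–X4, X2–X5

A tree decomposition must satisfy three properties: every vertex lies in some bag; for every edge, both endpoints lie together in some bag; and for every vertex, the bags containing it form a connected subtree. Here vertex 5 appears in no bag, so the decomposition is invalid.

No — vertex 5 appears in no bag.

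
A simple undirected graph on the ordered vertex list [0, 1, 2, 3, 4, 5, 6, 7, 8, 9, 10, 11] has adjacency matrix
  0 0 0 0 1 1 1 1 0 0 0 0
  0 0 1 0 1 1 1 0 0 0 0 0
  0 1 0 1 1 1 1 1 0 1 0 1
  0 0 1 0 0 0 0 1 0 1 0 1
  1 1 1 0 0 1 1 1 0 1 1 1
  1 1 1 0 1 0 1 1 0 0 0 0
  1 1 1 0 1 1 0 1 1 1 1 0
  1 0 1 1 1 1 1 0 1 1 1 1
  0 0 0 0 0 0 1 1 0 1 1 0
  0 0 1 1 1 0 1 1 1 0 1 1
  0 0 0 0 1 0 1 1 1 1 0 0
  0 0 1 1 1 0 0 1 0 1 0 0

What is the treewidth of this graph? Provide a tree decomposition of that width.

The largest bag has 5 vertices, giving width 4; this decomposition certifies tw(G) ≤ 4. On the other hand G contains the 5-clique {1, 2, 4, 5, 6}. A clique must lie in a single bag of any decomposition, so no decomposition can have width below 4. The upper and lower bounds meet at 4, so that is the treewidth.

Treewidth 4.
One such decomposition:
Bags: B1 = {2, 4, 5, 6, 7}  B2 = {2, 4, 6, 7, 9}  B3 = {2, 4, 7, 9, 11}  B4 = {1, 2, 4, 5, 6}  B5 = {4, 6, 7, 9, 10}  B6 = {2, 3, 7, 9, 11}  B7 = {0, 4, 5, 6, 7}  B8 = {6, 7, 8, 9, 10}
Tree: B1–B2, B2–B3, B1–B4, B2–B5, B3–B6, B1–B7, B5–B8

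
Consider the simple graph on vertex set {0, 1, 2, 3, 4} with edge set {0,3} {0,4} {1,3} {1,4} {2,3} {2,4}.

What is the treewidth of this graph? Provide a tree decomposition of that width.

Treewidth 2.
One such decomposition:
Bags: B1 = {2, 3, 4}  B2 = {1, 3, 4}  B3 = {0, 3, 4}
Tree: B1–B2, B2–B3

The largest bag has 3 vertices, giving width 2; this decomposition certifies tw(G) ≤ 2. The edges 4–2–3–1–4 form a cycle, so G is not a tree and its treewidth is at least 2. The upper and lower bounds meet at 2, so that is the treewidth.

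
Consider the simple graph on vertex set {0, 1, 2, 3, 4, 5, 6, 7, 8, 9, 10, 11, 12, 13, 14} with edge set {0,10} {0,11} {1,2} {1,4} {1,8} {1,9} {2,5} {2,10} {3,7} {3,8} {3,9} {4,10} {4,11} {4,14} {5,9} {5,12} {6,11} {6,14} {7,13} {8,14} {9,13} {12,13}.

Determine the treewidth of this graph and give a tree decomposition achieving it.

Treewidth 3.
One optimal decomposition is:
Bags: B1 = {0, 6, 11, 14}  B2 = {0, 4, 11, 14}  B3 = {0, 4, 10, 14}  B4 = {4, 8, 10, 14}  B5 = {1, 4, 8, 10}  B6 = {1, 2, 8, 10}  B7 = {1, 2, 3, 8}  B8 = {1, 2, 3, 9}  B9 = {2, 3, 5, 9}  B10 = {3, 5, 7, 9}  B11 = {5, 7, 9, 13}  B12 = {5, 7, 12, 13}
Tree: B1–B2, B2–B3, B3–B4, B4–B5, B5–B6, B6–B7, B7–B8, B8–B9, B9–B10, B10–B11, B11–B12

Every bag has size at most 4, so the width is 4 − 1 = 3 and tw(G) ≤ 3. For the lower bound: the 4 vertex sets {0,6,11}, {14}, {4}, {1,2,8,10} are disjoint, each induces a connected subgraph, and every pair is joined by at least one edge of G. Contracting each set to a single vertex therefore yields K_{4} as a minor, and since treewidth is minor-monotone, tw(G) ≥ tw(K_{4}) = 3. Therefore the treewidth is 3.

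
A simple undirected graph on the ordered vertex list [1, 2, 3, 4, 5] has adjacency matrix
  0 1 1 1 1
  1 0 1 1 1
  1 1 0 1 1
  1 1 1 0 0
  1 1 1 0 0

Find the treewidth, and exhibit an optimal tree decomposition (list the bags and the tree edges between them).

Treewidth 3.
One such decomposition:
Bags: B1 = {1, 2, 3, 4}  B2 = {1, 2, 3, 5}
Tree: B1–B2

The largest bag has 4 vertices, giving width 3; this decomposition certifies tw(G) ≤ 3. Conversely, {1, 2, 3, 4} is a clique of size 4, and the vertices of any clique must share a bag in every tree decomposition; so some bag has ≥ 4 vertices and tw(G) ≥ 3. The upper and lower bounds meet at 3, so that is the treewidth.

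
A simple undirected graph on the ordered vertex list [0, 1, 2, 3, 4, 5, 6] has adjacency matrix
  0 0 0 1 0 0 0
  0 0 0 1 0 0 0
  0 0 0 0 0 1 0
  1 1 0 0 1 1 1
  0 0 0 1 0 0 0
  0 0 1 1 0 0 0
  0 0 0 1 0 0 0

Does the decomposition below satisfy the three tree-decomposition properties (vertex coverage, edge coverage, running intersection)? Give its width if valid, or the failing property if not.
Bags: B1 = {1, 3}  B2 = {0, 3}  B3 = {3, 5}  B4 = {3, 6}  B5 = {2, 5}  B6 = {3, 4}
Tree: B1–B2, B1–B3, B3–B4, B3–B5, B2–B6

Every vertex of G appears in some bag (union = {0, 1, 2, 3, 4, 5, 6}); every edge is covered by a bag; and for each vertex v the set of bags containing v is connected in the bag tree. The decomposition is therefore valid. The largest bag has 2 vertices, so the width is 1.

Yes; width 1.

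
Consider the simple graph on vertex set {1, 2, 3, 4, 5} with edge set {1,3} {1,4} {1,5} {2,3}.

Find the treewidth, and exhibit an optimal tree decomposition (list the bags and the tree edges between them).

Each bag holds 2 vertices, so the decomposition has width 1, which upper-bounds the treewidth. G has an edge, so its treewidth is at least 1. Combining the bounds, tw(G) = 1.

Treewidth 1.
One such decomposition:
Bags: B1 = {2, 3}  B2 = {1, 3}  B3 = {1, 4}  B4 = {1, 5}
Tree: B1–B2, B2–B3, B2–B4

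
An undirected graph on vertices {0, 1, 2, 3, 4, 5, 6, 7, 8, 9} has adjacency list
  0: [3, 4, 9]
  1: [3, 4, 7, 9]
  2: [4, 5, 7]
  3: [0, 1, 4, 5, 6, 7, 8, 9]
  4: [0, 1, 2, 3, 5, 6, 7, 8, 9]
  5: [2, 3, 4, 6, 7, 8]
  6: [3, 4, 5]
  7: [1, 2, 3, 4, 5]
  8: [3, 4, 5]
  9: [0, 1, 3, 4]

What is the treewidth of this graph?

3

A width-3 tree decomposition is:
Bags: B1 = {3, 4, 5, 7}  B2 = {2, 4, 5, 7}  B3 = {1, 3, 4, 7}  B4 = {3, 4, 5, 8}  B5 = {3, 4, 5, 6}  B6 = {1, 3, 4, 9}  B7 = {0, 3, 4, 9}
Tree: B1–B2, B1–B3, B1–B4, B4–B5, B3–B6, B6–B7
The largest bag has 4 vertices, giving width 3; this decomposition certifies tw(G) ≤ 3. Conversely, {2, 4, 5, 7} is a clique of size 4, and the vertices of any clique must share a bag in every tree decomposition; so some bag has ≥ 4 vertices and tw(G) ≥ 3. The upper and lower bounds meet at 3, so that is the treewidth.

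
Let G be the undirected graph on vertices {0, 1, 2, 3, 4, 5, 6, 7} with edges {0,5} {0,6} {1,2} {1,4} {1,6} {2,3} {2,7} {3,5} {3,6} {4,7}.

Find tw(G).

A width-2 tree decomposition is:
Bags: B1 = {1, 4, 7}  B2 = {1, 2, 7}  B3 = {1, 2, 6}  B4 = {2, 3, 6}  B5 = {0, 3, 6}  B6 = {0, 3, 5}
Tree: B1–B2, B2–B3, B3–B4, B4–B5, B5–B6
Every bag has size at most 3, so the width is 3 − 1 = 2 and tw(G) ≤ 2. Since 4–7–2–1–4 is a cycle in G, G is not acyclic. Forests are exactly the graphs of treewidth ≤ 1, so tw(G) ≥ 2. Combining the bounds, tw(G) = 2.

2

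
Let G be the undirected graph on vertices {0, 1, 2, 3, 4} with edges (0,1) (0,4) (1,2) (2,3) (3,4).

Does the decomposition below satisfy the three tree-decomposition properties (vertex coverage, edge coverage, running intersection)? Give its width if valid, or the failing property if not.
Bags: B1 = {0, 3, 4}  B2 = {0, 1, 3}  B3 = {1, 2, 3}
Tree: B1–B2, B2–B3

Yes; width 2.

Vertex coverage: the bags together contain {0, 1, 2, 3, 4}, the full vertex set. Edge coverage: each edge of G has both endpoints in at least one bag. Running intersection: for every vertex, the bags containing it form a connected subtree. All three properties hold, so this is a valid tree decomposition of width max|bag| − 1 = 2, and hence tw(G) ≤ 2.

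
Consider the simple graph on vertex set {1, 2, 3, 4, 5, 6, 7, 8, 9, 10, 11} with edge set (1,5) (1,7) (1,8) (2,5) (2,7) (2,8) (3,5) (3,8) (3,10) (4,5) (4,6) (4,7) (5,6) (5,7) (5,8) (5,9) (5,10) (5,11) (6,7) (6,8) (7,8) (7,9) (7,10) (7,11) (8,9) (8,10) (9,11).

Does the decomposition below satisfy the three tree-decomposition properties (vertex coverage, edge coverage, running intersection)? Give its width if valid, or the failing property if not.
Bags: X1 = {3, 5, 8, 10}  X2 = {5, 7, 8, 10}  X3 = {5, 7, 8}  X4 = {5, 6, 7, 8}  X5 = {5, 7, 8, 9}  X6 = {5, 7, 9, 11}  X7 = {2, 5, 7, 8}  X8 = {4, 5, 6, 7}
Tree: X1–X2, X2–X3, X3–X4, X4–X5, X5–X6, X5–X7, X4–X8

No — vertex 1 appears in no bag.

A tree decomposition must satisfy three properties: every vertex lies in some bag; for every edge, both endpoints lie together in some bag; and for every vertex, the bags containing it form a connected subtree. Here vertex 1 appears in no bag, so the decomposition is invalid.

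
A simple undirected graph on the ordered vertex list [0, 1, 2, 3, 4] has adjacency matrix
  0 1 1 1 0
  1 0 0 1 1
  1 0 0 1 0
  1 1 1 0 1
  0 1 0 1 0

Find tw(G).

A width-2 tree decomposition is:
Bags: B1 = {0, 1, 3}  B2 = {1, 3, 4}  B3 = {0, 2, 3}
Tree: B1–B2, B1–B3
The largest bag has 3 vertices, giving width 2; this decomposition certifies tw(G) ≤ 2. Conversely, {0, 1, 3} is a clique of size 3, and the vertices of any clique must share a bag in every tree decomposition; so some bag has ≥ 3 vertices and tw(G) ≥ 2. Therefore the treewidth is 2.

2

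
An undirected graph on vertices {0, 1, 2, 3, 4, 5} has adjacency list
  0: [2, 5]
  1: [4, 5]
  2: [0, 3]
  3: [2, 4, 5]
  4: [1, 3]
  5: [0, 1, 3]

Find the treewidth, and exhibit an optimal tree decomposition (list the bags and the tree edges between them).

Every bag has size at most 3, so the width is 3 − 1 = 2 and tw(G) ≤ 2. The edges 0–2–3–5–0 form a cycle, so G is not a tree and its treewidth is at least 2. Combining the bounds, tw(G) = 2.

Treewidth 2.
Bags: B1 = {0, 2, 5}  B2 = {2, 3, 5}  B3 = {1, 3, 5}  B4 = {1, 3, 4}
Tree: B1–B2, B2–B3, B3–B4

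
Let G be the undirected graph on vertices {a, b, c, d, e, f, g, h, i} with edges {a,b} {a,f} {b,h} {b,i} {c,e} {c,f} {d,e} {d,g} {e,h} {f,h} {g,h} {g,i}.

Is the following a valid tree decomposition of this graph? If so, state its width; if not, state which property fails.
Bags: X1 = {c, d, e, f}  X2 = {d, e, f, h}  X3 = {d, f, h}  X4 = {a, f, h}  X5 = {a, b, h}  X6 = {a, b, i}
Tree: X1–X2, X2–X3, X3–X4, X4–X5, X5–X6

A tree decomposition must satisfy three properties: every vertex lies in some bag; for every edge, both endpoints lie together in some bag; and for every vertex, the bags containing it form a connected subtree. Here vertex g appears in no bag, so the decomposition is invalid.

No — vertex g appears in no bag.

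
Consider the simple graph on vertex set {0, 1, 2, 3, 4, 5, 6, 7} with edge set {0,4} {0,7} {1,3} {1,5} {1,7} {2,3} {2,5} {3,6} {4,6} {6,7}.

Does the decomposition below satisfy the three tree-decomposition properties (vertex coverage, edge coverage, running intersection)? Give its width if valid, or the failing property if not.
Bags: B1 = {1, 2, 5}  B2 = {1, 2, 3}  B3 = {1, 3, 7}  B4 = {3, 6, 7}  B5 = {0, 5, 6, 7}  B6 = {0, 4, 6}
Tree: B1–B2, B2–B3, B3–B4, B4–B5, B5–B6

A tree decomposition must satisfy three properties: every vertex lies in some bag; for every edge, both endpoints lie together in some bag; and for every vertex, the bags containing it form a connected subtree. Here bags containing vertex 5 are not connected in the tree, so the decomposition is invalid.

No — bags containing vertex 5 are not connected in the tree.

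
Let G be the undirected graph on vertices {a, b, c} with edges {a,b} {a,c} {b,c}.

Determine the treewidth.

A width-2 tree decomposition is:
Bags: B1 = {a, b, c}
Tree: (single bag)
A single bag containing all 3 vertices is trivially a valid decomposition of width 2. For the lower bound, the 3 vertices {a, b, c} are pairwise adjacent, and any tree decomposition puts a clique entirely inside one bag — forcing width ≥ 2. The upper and lower bounds meet at 2, so that is the treewidth.

2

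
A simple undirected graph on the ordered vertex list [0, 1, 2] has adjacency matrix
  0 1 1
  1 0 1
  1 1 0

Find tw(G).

A width-2 tree decomposition is:
Bags: B1 = {0, 1, 2}
Tree: (single bag)
With just one bag of size 3, the width is 3 − 1 = 2, so tw(G) ≤ 2. For the lower bound, the 3 vertices {0, 1, 2} are pairwise adjacent, and any tree decomposition puts a clique entirely inside one bag — forcing width ≥ 2. Therefore the treewidth is 2.

2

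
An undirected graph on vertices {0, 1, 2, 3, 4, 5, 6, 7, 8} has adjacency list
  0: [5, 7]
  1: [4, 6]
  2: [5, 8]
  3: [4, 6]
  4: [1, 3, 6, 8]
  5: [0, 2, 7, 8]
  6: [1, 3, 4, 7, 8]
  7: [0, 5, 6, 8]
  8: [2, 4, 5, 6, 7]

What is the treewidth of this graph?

2

A width-2 tree decomposition is:
Bags: B1 = {2, 5, 8}  B2 = {5, 7, 8}  B3 = {6, 7, 8}  B4 = {4, 6, 8}  B5 = {0, 5, 7}  B6 = {3, 4, 6}  B7 = {1, 4, 6}
Tree: B1–B2, B2–B3, B3–B4, B2–B5, B4–B6, B4–B7
The largest bag has 3 vertices, giving width 2; this decomposition certifies tw(G) ≤ 2. Conversely, {0, 5, 7} is a clique of size 3, and the vertices of any clique must share a bag in every tree decomposition; so some bag has ≥ 3 vertices and tw(G) ≥ 2. The upper and lower bounds meet at 2, so that is the treewidth.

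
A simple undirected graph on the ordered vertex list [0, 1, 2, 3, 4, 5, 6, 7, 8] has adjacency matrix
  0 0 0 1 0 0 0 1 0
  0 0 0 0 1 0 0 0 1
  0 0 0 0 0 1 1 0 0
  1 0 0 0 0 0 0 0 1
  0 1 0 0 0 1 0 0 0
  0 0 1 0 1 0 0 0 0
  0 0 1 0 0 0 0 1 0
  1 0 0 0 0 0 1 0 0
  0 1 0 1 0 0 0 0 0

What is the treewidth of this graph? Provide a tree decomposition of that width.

Treewidth 2.
Bags: B1 = {1, 4, 5}  B2 = {1, 2, 5}  B3 = {1, 2, 6}  B4 = {1, 6, 7}  B5 = {0, 1, 7}  B6 = {0, 1, 3}  B7 = {1, 3, 8}
Tree: B1–B2, B2–B3, B3–B4, B4–B5, B5–B6, B6–B7

Each bag holds 3 vertices, so the decomposition has width 2, which upper-bounds the treewidth. The edges 1–4–5–2–6–7–0–3–8–1 form a cycle, so G is not a tree and its treewidth is at least 2. Hence tw(G) = 2 exactly.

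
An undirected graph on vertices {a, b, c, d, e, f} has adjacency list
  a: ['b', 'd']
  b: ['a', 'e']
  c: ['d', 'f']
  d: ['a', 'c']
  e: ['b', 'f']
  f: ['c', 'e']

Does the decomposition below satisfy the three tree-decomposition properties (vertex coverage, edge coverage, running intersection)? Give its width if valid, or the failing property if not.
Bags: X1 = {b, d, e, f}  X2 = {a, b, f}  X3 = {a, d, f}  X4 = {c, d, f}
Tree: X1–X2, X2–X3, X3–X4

No — bags containing vertex d are not connected in the tree.

A tree decomposition must satisfy three properties: every vertex lies in some bag; for every edge, both endpoints lie together in some bag; and for every vertex, the bags containing it form a connected subtree. Here bags containing vertex d are not connected in the tree, so the decomposition is invalid.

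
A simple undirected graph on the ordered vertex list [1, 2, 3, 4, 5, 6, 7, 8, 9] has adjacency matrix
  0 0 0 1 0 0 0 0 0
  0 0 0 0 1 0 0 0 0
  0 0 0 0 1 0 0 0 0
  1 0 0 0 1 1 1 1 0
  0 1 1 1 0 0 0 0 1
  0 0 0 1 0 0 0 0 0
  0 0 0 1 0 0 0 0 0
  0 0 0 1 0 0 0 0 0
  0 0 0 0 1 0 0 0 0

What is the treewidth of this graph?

A width-1 tree decomposition is:
Bags: B1 = {2, 5}  B2 = {4, 5}  B3 = {5, 9}  B4 = {4, 7}  B5 = {4, 6}  B6 = {4, 8}  B7 = {3, 5}  B8 = {1, 4}
Tree: B1–B2, B1–B3, B2–B4, B4–B5, B5–B6, B2–B7, B4–B8
The largest bag has 2 vertices, giving width 1; this decomposition certifies tw(G) ≤ 1. G has an edge, so its treewidth is at least 1. Therefore the treewidth is 1.

1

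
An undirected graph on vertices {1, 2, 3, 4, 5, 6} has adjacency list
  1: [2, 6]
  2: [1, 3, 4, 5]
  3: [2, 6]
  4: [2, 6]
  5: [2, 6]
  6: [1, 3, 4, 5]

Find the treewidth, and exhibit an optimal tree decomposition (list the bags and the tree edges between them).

Each bag holds 3 vertices, so the decomposition has width 2, which upper-bounds the treewidth. The edges 4–6–3–2–4 form a cycle, so G is not a tree and its treewidth is at least 2. The upper and lower bounds meet at 2, so that is the treewidth.

Treewidth 2.
One such decomposition:
Bags: B1 = {2, 4, 6}  B2 = {2, 3, 6}  B3 = {1, 2, 6}  B4 = {2, 5, 6}
Tree: B1–B2, B2–B3, B3–B4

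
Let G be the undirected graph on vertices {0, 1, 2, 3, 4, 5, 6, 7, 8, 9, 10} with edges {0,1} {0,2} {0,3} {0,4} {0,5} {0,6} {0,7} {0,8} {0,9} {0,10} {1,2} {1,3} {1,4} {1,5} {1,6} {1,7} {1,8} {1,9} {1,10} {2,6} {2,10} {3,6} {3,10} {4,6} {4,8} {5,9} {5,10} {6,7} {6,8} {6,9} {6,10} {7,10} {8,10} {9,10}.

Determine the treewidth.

A width-4 tree decomposition is:
Bags: B1 = {0, 1, 6, 8, 10}  B2 = {0, 1, 3, 6, 10}  B3 = {0, 1, 2, 6, 10}  B4 = {0, 1, 6, 7, 10}  B5 = {0, 1, 4, 6, 8}  B6 = {0, 1, 6, 9, 10}  B7 = {0, 1, 5, 9, 10}
Tree: B1–B2, B1–B3, B3–B4, B1–B5, B2–B6, B6–B7
The largest bag has 5 vertices, giving width 4; this decomposition certifies tw(G) ≤ 4. On the other hand G contains the 5-clique {0, 1, 5, 9, 10}. A clique must lie in a single bag of any decomposition, so no decomposition can have width below 4. Therefore the treewidth is 4.

4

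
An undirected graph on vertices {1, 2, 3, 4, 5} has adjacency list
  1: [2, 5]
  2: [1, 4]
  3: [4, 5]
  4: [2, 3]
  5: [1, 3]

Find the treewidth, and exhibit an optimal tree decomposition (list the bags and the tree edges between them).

Treewidth 2.
One such decomposition:
Bags: B1 = {1, 2, 5}  B2 = {2, 3, 5}  B3 = {2, 3, 4}
Tree: B1–B2, B2–B3

Each bag holds 3 vertices, so the decomposition has width 2, which upper-bounds the treewidth. The edges 2–1–5–3–4–2 form a cycle, so G is not a tree and its treewidth is at least 2. The upper and lower bounds meet at 2, so that is the treewidth.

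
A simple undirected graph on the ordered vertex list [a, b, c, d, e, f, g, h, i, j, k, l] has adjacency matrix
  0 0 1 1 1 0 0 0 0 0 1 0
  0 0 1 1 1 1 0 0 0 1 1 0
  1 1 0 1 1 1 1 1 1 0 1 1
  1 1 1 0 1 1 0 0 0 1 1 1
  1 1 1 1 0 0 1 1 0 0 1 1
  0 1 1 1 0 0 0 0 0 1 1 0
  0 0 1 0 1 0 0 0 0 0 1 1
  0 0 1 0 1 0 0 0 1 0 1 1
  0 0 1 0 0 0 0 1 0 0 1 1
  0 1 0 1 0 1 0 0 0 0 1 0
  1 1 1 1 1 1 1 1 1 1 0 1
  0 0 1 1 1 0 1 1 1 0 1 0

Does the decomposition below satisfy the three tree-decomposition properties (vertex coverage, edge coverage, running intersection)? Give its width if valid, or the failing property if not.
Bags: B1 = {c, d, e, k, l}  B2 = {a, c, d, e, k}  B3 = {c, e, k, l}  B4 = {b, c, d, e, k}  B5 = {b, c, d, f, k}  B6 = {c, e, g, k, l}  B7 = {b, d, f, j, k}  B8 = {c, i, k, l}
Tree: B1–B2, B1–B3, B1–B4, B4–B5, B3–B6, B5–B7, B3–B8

A tree decomposition must satisfy three properties: every vertex lies in some bag; for every edge, both endpoints lie together in some bag; and for every vertex, the bags containing it form a connected subtree. Here vertex h appears in no bag, so the decomposition is invalid.

No — vertex h appears in no bag.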